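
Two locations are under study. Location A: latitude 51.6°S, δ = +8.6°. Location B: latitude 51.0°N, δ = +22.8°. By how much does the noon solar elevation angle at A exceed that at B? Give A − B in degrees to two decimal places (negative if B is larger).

A: 90° − |-51.6 − (8.6)| = 29.80°.
B: 90° − |51.0 − (22.8)| = 61.80°.
A − B = 29.80 − 61.80 = -32.00°.

-32.00°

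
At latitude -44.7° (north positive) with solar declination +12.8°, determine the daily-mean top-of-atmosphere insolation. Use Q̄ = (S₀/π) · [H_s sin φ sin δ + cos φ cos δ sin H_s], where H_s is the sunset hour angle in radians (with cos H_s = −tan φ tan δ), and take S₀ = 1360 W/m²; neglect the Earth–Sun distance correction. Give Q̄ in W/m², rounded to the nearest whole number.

cos H_s = −tan(-44.7°) · tan(12.8°) = 0.2248, so H_s = arccos(0.2248) = 77.01°. In radians, H_s = 1.3441.
H_s sin φ sin δ = 1.3441 × -0.7034 × 0.2215 = -0.2094.
cos φ cos δ sin H_s = 0.7108 × 0.9751 × 0.9744 = 0.6754.
Q̄ = (1360/π) × (-0.2094 + 0.6754) = 432.90 × 0.4660 = 201.73 W/m².

202 W/m²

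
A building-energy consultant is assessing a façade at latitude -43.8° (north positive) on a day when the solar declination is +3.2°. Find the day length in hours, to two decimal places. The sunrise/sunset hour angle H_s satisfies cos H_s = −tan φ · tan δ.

11.59 hours

The sunset hour angle satisfies cos H_s = −tan φ tan δ = 0.0536, giving H_s = 86.93°.
Day length = 2 H_s / 15° h⁻¹ = 173.86° / 15 = 11.591 h.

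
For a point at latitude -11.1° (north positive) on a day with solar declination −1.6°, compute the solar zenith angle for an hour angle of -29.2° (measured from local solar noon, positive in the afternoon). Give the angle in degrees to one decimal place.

30.5°

cos θ_z = sin(-11.1°) sin(-1.6°) + cos(-11.1°) cos(-1.6°) cos(-29.20°) = 0.0054 + 0.8563 = 0.8617.
θ_z = arccos(0.8617) = 30.49°.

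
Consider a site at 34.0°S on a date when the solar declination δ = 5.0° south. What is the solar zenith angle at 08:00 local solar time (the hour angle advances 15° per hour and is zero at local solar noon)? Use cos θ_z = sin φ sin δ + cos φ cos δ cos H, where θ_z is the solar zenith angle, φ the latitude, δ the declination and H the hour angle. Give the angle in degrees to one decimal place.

Hour angle H = 15° × (8 − 12) = -60.00°.
cos θ_z = sin φ sin δ + cos φ cos δ cos H = (-0.5592)(-0.0872) + (0.8290)(0.9962)(0.5000) = 0.4617.
θ_z = arccos(0.4617) = 62.50°.

62.5°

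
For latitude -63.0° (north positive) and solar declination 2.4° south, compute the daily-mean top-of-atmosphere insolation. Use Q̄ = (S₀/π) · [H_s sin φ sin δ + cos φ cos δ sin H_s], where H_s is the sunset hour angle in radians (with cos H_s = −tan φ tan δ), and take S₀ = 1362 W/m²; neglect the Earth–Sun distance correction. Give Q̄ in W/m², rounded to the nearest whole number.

−tan φ tan δ = −(-1.9626)(-0.0419) = -0.0822; H_s = arccos(-0.0822) = 94.72°. In radians, H_s = 1.6532.
H_s sin φ sin δ = 1.6532 × -0.8910 × -0.0419 = 0.0617.
cos φ cos δ sin H_s = 0.4540 × 0.9991 × 0.9966 = 0.4520.
Q̄ = (1362/π) × (0.0617 + 0.4520) = 433.54 × 0.5137 = 222.71 W/m².

223 W/m²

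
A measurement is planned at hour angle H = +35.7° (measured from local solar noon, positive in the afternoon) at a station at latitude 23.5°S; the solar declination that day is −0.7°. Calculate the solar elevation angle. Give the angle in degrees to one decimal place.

With φ = -23.5°, δ = -0.7°, H = 35.70°: sin φ sin δ = 0.0049, cos φ cos δ cos H = 0.7447, so cos θ_z = 0.7496.
θ_z = arccos(0.7496) = 41.44°, so the elevation is 90° − 41.44° = 48.56°.

48.6°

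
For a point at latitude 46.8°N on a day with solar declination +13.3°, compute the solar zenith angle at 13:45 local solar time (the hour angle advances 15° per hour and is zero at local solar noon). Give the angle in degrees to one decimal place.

40.1°

Hour angle H = 15° × (13.75 − 12) = 26.25°.
cos θ_z = sin φ sin δ + cos φ cos δ cos H = (0.7290)(0.2300) + (0.6845)(0.9732)(0.8969) = 0.7651.
θ_z = arccos(0.7651) = 40.08°.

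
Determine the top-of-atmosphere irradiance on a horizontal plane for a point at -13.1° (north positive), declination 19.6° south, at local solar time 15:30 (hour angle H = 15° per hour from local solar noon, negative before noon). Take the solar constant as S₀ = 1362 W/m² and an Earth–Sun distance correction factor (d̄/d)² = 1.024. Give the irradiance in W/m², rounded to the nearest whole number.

885 W/m²

Hour angle H = 15° × (15.5 − 12) = 52.50°.
With φ = -13.1°, δ = -19.6°, H = 52.50°: sin φ sin δ = 0.0760, cos φ cos δ cos H = 0.5586, so cos θ_z = 0.6346.
Top-of-atmosphere irradiance = S₀ (d̄/d)² cos θ_z = 1362 × 1.024 × 0.6346 = 885.07 W/m².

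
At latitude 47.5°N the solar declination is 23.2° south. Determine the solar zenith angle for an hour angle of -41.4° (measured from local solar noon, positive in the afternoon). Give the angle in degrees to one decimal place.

79.9°

cos θ_z = sin φ sin δ + cos φ cos δ cos H = (0.7373)(-0.3939) + (0.6756)(0.9191)(0.7501) = 0.1753.
θ_z = arccos(0.1753) = 79.90°.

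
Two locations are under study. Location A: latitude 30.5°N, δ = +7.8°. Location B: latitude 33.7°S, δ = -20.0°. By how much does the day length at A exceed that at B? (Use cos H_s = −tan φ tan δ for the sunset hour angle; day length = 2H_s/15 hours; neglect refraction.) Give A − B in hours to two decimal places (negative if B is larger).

-1.26 h

A: H_s = arccos(−tan 30.5° · tan 7.8°) = 94.63°, so 2H_s/15 = 12.6173 h.
B: H_s = arccos(−tan -33.7° · tan -20.0°) = 104.05°, so 2H_s/15 = 13.8733 h.
A − B = 12.6173 − 13.8733 = -1.2560 h.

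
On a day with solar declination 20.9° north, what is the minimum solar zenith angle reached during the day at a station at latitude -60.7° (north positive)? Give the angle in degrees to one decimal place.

81.6°

At local solar noon the hour angle is zero, so the zenith angle is |φ − δ| = |-60.7° − (20.9°)| = 81.6°.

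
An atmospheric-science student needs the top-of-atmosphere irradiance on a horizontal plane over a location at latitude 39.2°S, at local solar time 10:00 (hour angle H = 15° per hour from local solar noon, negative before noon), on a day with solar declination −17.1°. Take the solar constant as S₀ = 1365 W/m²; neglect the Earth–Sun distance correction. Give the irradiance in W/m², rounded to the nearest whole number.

Hour angle H = 15° × (10 − 12) = -30.00°.
cos θ_z = sin(-39.2°) sin(-17.1°) + cos(-39.2°) cos(-17.1°) cos(-30.00°) = 0.1858 + 0.6415 = 0.8273.
Top-of-atmosphere irradiance = S₀ cos θ_z = 1365 × 0.8273 = 1129.26 W/m².

1129 W/m²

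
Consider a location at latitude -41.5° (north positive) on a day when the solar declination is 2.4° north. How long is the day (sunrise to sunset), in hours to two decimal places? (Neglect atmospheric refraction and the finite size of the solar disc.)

11.72 hours

cos H_s = −tan(-41.5°) · tan(2.4°) = 0.0371, so H_s = arccos(0.0371) = 87.87°.
Day length = 2 H_s / 15° h⁻¹ = 175.74° / 15 = 11.716 h.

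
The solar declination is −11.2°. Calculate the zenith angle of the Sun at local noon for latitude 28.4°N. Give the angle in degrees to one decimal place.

39.6°

At local solar noon the hour angle is zero, so the zenith angle is |φ − δ| = |28.4° − (-11.2°)| = 39.6°.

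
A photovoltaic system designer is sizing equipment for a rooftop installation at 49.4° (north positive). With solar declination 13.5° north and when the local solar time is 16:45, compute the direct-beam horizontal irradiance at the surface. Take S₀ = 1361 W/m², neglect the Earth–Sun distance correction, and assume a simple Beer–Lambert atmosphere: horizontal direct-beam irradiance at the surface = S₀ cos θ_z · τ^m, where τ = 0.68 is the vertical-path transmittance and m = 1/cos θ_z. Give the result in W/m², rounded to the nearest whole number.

188 W/m²

Hour angle H = 15° × (16.75 − 12) = 71.25°.
cos θ_z = sin φ sin δ + cos φ cos δ cos H = (0.7593)(0.2334) + (0.6508)(0.9724)(0.3214) = 0.3806.
Air mass m = 1/cos θ_z = 1/0.3806 = 2.627; τ^m = 0.68^2.627 = 0.3631.
Surface direct beam = 1361 × 0.3806 × 0.3631 = 188.08 W/m².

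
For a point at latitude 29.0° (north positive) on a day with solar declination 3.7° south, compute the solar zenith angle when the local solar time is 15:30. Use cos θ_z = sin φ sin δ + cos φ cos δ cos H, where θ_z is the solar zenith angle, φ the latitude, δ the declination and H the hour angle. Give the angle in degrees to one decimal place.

60.0°

Hour angle H = 15° × (15.5 − 12) = 52.50°.
cos θ_z = sin φ sin δ + cos φ cos δ cos H = (0.4848)(-0.0645) + (0.8746)(0.9979)(0.6088) = 0.5001.
θ_z = arccos(0.5001) = 59.99°.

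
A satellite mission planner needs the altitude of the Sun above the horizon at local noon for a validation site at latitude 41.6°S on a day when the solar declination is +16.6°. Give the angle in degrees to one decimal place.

At local solar noon the hour angle is zero, so the elevation is 90° − |φ − δ| = 90° − |-41.6° − (16.6°)| = 90° − 58.2° = 31.8°.

31.8°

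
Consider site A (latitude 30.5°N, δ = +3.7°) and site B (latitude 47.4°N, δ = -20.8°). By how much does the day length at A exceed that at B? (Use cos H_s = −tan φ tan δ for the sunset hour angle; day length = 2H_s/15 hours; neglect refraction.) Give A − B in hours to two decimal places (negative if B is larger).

+3.54 h

A: H_s = arccos(−tan 30.5° · tan 3.7°) = 92.18°, so 2H_s/15 = 12.2907 h.
B: H_s = arccos(−tan 47.4° · tan -20.8°) = 65.60°, so 2H_s/15 = 8.7467 h.
A − B = 12.2907 − 8.7467 = 3.5440 h.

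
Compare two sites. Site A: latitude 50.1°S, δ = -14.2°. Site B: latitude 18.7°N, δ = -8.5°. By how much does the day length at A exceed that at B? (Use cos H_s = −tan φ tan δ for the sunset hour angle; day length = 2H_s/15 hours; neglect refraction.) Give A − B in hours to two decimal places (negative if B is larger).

+2.74 h

A: H_s = arccos(−tan -50.1° · tan -14.2°) = 107.62°, so 2H_s/15 = 14.3493 h.
B: H_s = arccos(−tan 18.7° · tan -8.5°) = 87.10°, so 2H_s/15 = 11.6133 h.
A − B = 14.3493 − 11.6133 = 2.7360 h.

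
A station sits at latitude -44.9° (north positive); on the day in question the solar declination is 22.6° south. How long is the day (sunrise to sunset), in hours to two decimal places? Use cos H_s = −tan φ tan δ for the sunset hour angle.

15.27 hours

cos H_s = −tan(-44.9°) · tan(-22.6°) = -0.4148, so H_s = arccos(-0.4148) = 114.51°.
Day length = 2 H_s / 15° h⁻¹ = 229.02° / 15 = 15.268 h.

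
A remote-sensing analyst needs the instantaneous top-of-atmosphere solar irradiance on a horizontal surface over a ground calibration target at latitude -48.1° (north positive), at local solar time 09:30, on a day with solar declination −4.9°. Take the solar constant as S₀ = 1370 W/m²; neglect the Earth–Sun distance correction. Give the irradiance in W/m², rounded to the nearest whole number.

Hour angle H = 15° × (9.5 − 12) = -37.50°.
With φ = -48.1°, δ = -4.9°, H = -37.50°: sin φ sin δ = 0.0636, cos φ cos δ cos H = 0.5279, so cos θ_z = 0.5915.
Top-of-atmosphere irradiance = S₀ cos θ_z = 1370 × 0.5915 = 810.36 W/m².

810 W/m²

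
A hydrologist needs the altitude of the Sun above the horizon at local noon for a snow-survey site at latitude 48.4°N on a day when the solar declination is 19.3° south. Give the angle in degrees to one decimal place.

22.3°

At local solar noon the hour angle is zero, so the elevation is 90° − |φ − δ| = 90° − |48.4° − (-19.3°)| = 90° − 67.7° = 22.3°.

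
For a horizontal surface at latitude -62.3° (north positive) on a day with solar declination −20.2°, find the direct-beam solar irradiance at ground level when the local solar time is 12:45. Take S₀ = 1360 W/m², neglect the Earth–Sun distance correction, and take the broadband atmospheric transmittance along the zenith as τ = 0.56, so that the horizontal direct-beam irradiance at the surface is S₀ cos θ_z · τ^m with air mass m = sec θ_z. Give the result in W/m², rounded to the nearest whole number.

453 W/m²

Hour angle H = 15° × (12.75 − 12) = 11.25°.
With φ = -62.3°, δ = -20.2°, H = 11.25°: sin φ sin δ = 0.3057, cos φ cos δ cos H = 0.4279, so cos θ_z = 0.7336.
Air mass m = 1/cos θ_z = 1/0.7336 = 1.363; τ^m = 0.56^1.363 = 0.4537.
Surface direct beam = 1360 × 0.7336 × 0.4537 = 452.65 W/m².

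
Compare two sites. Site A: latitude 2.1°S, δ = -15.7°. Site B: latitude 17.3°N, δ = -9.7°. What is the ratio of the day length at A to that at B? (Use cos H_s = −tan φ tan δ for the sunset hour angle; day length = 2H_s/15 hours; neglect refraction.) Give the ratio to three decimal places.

A: H_s = arccos(−tan -2.1° · tan -15.7°) = 90.59°, so 2H_s/15 = 12.0787 h.
B: H_s = arccos(−tan 17.3° · tan -9.7°) = 86.95°, so 2H_s/15 = 11.5933 h.
Ratio A/B = 12.0787 / 11.5933 = 1.0419.

1.042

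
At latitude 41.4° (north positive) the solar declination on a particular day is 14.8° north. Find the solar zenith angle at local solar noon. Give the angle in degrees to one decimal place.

26.6°

At local solar noon the hour angle is zero, so the zenith angle is |φ − δ| = |41.4° − (14.8°)| = 26.6°.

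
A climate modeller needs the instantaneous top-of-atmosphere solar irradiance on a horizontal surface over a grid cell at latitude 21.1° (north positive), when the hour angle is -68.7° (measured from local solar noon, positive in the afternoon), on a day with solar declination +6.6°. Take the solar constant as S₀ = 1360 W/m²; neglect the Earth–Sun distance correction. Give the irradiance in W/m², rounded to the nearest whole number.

514 W/m²

cos θ_z = sin φ sin δ + cos φ cos δ cos H = (0.3600)(0.1149) + (0.9330)(0.9934)(0.3633) = 0.3781.
Top-of-atmosphere irradiance = S₀ cos θ_z = 1360 × 0.3781 = 514.22 W/m².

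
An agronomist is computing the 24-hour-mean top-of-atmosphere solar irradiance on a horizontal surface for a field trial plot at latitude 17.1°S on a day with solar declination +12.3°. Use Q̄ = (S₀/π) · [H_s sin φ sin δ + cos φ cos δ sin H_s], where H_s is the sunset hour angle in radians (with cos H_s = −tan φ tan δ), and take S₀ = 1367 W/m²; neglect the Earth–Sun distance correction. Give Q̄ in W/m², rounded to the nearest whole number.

cos H_s = −tan(-17.1°) · tan(12.3°) = 0.0671, so H_s = arccos(0.0671) = 86.15°. In radians, H_s = 1.5036.
H_s sin φ sin δ = 1.5036 × -0.2940 × 0.2130 = -0.0942.
cos φ cos δ sin H_s = 0.9558 × 0.9770 × 0.9977 = 0.9317.
Q̄ = (1367/π) × (-0.0942 + 0.9317) = 435.13 × 0.8375 = 364.42 W/m².

364 W/m²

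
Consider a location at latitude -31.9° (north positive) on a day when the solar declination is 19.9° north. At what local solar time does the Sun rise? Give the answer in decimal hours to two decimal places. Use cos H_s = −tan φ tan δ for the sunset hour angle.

6.87 h

cos H_s = −tan(-31.9°) · tan(19.9°) = 0.2253, so H_s = arccos(0.2253) = 76.98°.
Sunrise is at 12 − H_s/15 = 12 − 5.132 = 6.868 h local solar time.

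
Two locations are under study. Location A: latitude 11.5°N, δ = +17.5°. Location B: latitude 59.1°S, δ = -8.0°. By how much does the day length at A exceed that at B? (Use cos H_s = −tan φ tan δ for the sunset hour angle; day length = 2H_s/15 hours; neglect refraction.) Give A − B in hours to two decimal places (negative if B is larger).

-1.32 h

A: H_s = arccos(−tan 11.5° · tan 17.5°) = 93.68°, so 2H_s/15 = 12.4907 h.
B: H_s = arccos(−tan -59.1° · tan -8.0°) = 103.58°, so 2H_s/15 = 13.8107 h.
A − B = 12.4907 − 13.8107 = -1.3200 h.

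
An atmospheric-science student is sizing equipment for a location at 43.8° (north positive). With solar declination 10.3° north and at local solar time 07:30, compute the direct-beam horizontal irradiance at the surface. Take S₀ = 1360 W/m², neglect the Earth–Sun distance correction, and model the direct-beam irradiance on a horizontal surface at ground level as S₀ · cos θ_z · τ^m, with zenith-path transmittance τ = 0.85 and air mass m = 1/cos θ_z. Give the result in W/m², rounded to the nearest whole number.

Hour angle H = 15° × (7.5 − 12) = -67.50°.
cos θ_z = sin φ sin δ + cos φ cos δ cos H = (0.6921)(0.1788) + (0.7218)(0.9839)(0.3827) = 0.3955.
Air mass m = 1/cos θ_z = 1/0.3955 = 2.528; τ^m = 0.85^2.528 = 0.6631.
Surface direct beam = 1360 × 0.3955 × 0.6631 = 356.67 W/m².

357 W/m²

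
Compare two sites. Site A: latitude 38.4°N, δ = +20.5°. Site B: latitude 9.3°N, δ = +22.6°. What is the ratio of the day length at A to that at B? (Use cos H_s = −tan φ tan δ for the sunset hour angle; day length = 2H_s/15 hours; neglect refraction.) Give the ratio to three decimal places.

A: H_s = arccos(−tan 38.4° · tan 20.5°) = 107.24°, so 2H_s/15 = 14.2987 h.
B: H_s = arccos(−tan 9.3° · tan 22.6°) = 93.91°, so 2H_s/15 = 12.5213 h.
Ratio A/B = 14.2987 / 12.5213 = 1.1420.

1.142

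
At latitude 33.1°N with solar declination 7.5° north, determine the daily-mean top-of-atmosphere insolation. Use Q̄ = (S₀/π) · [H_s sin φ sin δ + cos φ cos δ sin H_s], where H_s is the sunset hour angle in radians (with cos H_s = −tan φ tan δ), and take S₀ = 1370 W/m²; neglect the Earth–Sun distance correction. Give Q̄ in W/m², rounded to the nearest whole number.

The sunset hour angle satisfies cos H_s = −tan φ tan δ = -0.0858, giving H_s = 94.92°. In radians, H_s = 1.6567.
H_s sin φ sin δ = 1.6567 × 0.5461 × 0.1305 = 0.1181.
cos φ cos δ sin H_s = 0.8377 × 0.9914 × 0.9963 = 0.8274.
Q̄ = (1370/π) × (0.1181 + 0.8274) = 436.08 × 0.9455 = 412.31 W/m².

412 W/m²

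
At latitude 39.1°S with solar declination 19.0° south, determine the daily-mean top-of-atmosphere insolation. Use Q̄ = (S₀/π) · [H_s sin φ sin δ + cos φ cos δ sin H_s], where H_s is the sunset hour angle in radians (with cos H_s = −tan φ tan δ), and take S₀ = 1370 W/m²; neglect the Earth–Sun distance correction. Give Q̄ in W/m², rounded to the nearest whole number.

473 W/m²

−tan φ tan δ = −(-0.8127)(-0.3443) = -0.2798; H_s = arccos(-0.2798) = 106.25°. In radians, H_s = 1.8544.
H_s sin φ sin δ = 1.8544 × -0.6307 × -0.3256 = 0.3808.
cos φ cos δ sin H_s = 0.7760 × 0.9455 × 0.9601 = 0.7044.
Q̄ = (1370/π) × (0.3808 + 0.7044) = 436.08 × 1.0852 = 473.23 W/m².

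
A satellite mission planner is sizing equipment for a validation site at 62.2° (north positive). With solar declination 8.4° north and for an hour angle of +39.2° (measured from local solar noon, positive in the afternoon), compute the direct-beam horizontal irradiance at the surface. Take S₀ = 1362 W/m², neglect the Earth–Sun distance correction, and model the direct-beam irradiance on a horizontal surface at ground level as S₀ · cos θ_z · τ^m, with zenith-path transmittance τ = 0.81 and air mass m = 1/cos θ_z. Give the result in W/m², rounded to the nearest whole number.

430 W/m²

cos θ_z = sin(62.2°) sin(8.4°) + cos(62.2°) cos(8.4°) cos(39.20°) = 0.1292 + 0.3575 = 0.4867.
Air mass m = 1/cos θ_z = 1/0.4867 = 2.055; τ^m = 0.81^2.055 = 0.6485.
Surface direct beam = 1362 × 0.4867 × 0.6485 = 429.88 W/m².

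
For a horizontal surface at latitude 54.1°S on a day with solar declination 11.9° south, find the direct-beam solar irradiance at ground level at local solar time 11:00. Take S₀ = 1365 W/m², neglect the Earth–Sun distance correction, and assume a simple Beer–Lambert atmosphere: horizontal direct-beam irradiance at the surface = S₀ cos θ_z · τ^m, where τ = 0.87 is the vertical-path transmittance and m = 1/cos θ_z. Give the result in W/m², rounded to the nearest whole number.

Hour angle H = 15° × (11 − 12) = -15.00°.
cos θ_z = sin φ sin δ + cos φ cos δ cos H = (-0.8100)(-0.2062) + (0.5864)(0.9785)(0.9659) = 0.7212.
Air mass m = 1/cos θ_z = 1/0.7212 = 1.387; τ^m = 0.87^1.387 = 0.8244.
Surface direct beam = 1365 × 0.7212 × 0.8244 = 811.57 W/m².

812 W/m²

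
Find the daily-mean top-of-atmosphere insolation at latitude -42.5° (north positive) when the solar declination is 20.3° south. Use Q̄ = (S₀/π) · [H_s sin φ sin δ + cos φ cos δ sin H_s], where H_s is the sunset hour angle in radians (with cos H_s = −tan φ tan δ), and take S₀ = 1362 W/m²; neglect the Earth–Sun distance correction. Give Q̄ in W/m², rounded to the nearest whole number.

−tan φ tan δ = −(-0.9163)(-0.3699) = -0.3389; H_s = arccos(-0.3389) = 109.81°. In radians, H_s = 1.9165.
H_s sin φ sin δ = 1.9165 × -0.6756 × -0.3469 = 0.4492.
cos φ cos δ sin H_s = 0.7373 × 0.9379 × 0.9408 = 0.6506.
Q̄ = (1362/π) × (0.4492 + 0.6506) = 433.54 × 1.0998 = 476.81 W/m².

477 W/m²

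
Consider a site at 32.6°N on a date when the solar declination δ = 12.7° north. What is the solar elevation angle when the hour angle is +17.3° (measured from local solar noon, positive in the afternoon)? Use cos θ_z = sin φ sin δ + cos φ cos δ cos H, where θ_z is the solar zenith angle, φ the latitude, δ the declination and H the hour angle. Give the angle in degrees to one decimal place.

64.6°

cos θ_z = sin φ sin δ + cos φ cos δ cos H = (0.5388)(0.2198) + (0.8425)(0.9755)(0.9548) = 0.9031.
θ_z = arccos(0.9031) = 25.43°, so the elevation is 90° − 25.43° = 64.57°.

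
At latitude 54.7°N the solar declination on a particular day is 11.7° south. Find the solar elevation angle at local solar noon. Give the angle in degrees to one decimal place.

At local solar noon the hour angle is zero, so the elevation is 90° − |φ − δ| = 90° − |54.7° − (-11.7°)| = 90° − 66.4° = 23.6°.

23.6°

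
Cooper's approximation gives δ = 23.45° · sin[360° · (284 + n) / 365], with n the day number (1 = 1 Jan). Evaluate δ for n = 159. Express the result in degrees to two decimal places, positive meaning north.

+22.84°

360 × (284 + 159) / 365 = 436.932°; sin(436.932°) = 0.9741.
δ = 23.45 × 0.9741 = 22.843° ≈ +22.84°.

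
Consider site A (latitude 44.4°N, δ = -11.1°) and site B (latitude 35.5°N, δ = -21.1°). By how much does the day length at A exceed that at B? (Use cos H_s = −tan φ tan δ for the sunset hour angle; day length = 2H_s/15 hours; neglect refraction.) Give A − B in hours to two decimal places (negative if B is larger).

A: H_s = arccos(−tan 44.4° · tan -11.1°) = 78.92°, so 2H_s/15 = 10.5227 h.
B: H_s = arccos(−tan 35.5° · tan -21.1°) = 74.02°, so 2H_s/15 = 9.8693 h.
A − B = 10.5227 − 9.8693 = 0.6534 h.

+0.65 h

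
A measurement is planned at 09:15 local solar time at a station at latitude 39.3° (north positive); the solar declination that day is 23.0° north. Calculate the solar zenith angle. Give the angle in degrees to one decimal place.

38.5°

Hour angle H = 15° × (9.25 − 12) = -41.25°.
cos θ_z = sin φ sin δ + cos φ cos δ cos H = (0.6334)(0.3907) + (0.7738)(0.9205)(0.7518) = 0.7830.
θ_z = arccos(0.7830) = 38.46°.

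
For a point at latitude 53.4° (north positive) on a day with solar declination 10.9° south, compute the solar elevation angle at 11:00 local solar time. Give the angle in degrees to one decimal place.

Hour angle H = 15° × (11 − 12) = -15.00°.
cos θ_z = sin(53.4°) sin(-10.9°) + cos(53.4°) cos(-10.9°) cos(-15.00°) = -0.1518 + 0.5655 = 0.4137.
θ_z = arccos(0.4137) = 65.56°, so the elevation is 90° − 65.56° = 24.44°.

24.4°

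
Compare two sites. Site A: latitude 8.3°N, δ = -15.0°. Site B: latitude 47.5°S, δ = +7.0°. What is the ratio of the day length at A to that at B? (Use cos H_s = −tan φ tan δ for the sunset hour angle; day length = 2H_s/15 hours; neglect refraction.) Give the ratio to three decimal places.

1.066

A: H_s = arccos(−tan 8.3° · tan -15.0°) = 87.76°, so 2H_s/15 = 11.7013 h.
B: H_s = arccos(−tan -47.5° · tan 7.0°) = 82.30°, so 2H_s/15 = 10.9733 h.
Ratio A/B = 11.7013 / 10.9733 = 1.0663.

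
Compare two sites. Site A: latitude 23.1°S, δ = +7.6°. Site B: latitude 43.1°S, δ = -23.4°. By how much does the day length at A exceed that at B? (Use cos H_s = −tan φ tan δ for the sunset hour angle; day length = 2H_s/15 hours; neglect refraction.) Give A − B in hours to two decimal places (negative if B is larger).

A: H_s = arccos(−tan -23.1° · tan 7.6°) = 86.74°, so 2H_s/15 = 11.5653 h.
B: H_s = arccos(−tan -43.1° · tan -23.4°) = 113.89°, so 2H_s/15 = 15.1853 h.
A − B = 11.5653 − 15.1853 = -3.6200 h.

-3.62 h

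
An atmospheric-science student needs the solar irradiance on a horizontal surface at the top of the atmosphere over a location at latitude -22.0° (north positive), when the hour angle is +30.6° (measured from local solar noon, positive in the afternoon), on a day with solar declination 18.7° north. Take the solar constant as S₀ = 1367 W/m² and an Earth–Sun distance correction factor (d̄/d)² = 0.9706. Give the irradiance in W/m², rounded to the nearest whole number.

With φ = -22.0°, δ = 18.7°, H = 30.60°: sin φ sin δ = -0.1201, cos φ cos δ cos H = 0.7559, so cos θ_z = 0.6358.
Top-of-atmosphere irradiance = S₀ (d̄/d)² cos θ_z = 1367 × 0.9706 × 0.6358 = 843.59 W/m².

844 W/m²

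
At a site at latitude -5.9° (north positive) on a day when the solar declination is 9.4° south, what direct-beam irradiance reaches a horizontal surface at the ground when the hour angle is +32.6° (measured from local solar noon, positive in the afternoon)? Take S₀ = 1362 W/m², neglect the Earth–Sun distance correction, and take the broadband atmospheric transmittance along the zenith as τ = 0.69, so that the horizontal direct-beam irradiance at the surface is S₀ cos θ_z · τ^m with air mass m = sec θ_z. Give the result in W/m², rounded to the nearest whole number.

With φ = -5.9°, δ = -9.4°, H = 32.60°: sin φ sin δ = 0.0168, cos φ cos δ cos H = 0.8267, so cos θ_z = 0.8435.
Air mass m = 1/cos θ_z = 1/0.8435 = 1.186; τ^m = 0.69^1.186 = 0.6440.
Surface direct beam = 1362 × 0.8435 × 0.6440 = 739.86 W/m².

740 W/m²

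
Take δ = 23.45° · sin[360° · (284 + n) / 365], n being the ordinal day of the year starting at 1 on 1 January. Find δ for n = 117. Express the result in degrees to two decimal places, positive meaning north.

+13.62°

360 × (284 + 117) / 365 = 395.507°; sin(395.507°) = 0.5808.
δ = 23.45 × 0.5808 = 13.620° ≈ +13.62°.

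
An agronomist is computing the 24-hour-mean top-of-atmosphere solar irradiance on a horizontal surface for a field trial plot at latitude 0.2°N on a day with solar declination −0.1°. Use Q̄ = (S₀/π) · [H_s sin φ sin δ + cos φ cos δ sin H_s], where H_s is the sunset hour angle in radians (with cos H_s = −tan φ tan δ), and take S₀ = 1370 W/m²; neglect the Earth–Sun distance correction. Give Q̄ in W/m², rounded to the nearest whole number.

cos H_s = −tan(0.2°) · tan(-0.1°) = 0.0000, so H_s = arccos(0.0000) = 90.00°. In radians, H_s = 1.5708.
H_s sin φ sin δ = 1.5708 × 0.0035 × -0.0017 = 0.0000.
cos φ cos δ sin H_s = 1.0000 × 1.0000 × 1.0000 = 1.0000.
Q̄ = (1370/π) × (0.0000 + 1.0000) = 436.08 × 1.0000 = 436.08 W/m².

436 W/m²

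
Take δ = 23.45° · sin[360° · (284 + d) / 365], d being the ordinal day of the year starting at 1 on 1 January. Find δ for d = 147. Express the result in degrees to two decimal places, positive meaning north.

360 × (284 + 147) / 365 = 425.096°; sin(425.096°) = 0.9070.
δ = 23.45 × 0.9070 = 21.269° ≈ +21.27°.

+21.27°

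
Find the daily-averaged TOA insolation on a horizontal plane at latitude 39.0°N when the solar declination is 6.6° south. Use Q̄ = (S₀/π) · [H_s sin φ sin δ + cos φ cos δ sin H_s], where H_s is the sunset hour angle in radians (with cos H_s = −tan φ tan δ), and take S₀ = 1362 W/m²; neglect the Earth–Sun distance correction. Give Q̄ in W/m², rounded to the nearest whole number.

cos H_s = −tan(39.0°) · tan(-6.6°) = 0.0937, so H_s = arccos(0.0937) = 84.62°. In radians, H_s = 1.4769.
H_s sin φ sin δ = 1.4769 × 0.6293 × -0.1149 = -0.1068.
cos φ cos δ sin H_s = 0.7771 × 0.9934 × 0.9956 = 0.7686.
Q̄ = (1362/π) × (-0.1068 + 0.7686) = 433.54 × 0.6618 = 286.92 W/m².

287 W/m²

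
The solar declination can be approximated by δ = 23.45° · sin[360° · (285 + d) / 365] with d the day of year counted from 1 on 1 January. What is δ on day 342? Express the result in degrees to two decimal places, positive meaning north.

360 × (285 + 342) / 365 = 618.411°; sin(618.411°) = -0.9796.
δ = 23.45 × -0.9796 = -22.972° ≈ -22.97°.

-22.97°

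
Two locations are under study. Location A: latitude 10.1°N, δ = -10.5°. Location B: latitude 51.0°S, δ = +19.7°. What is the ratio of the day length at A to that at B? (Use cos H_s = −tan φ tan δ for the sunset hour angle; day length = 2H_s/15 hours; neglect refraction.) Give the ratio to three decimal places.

A: H_s = arccos(−tan 10.1° · tan -10.5°) = 88.11°, so 2H_s/15 = 11.7480 h.
B: H_s = arccos(−tan -51.0° · tan 19.7°) = 63.76°, so 2H_s/15 = 8.5013 h.
Ratio A/B = 11.7480 / 8.5013 = 1.3819.

1.382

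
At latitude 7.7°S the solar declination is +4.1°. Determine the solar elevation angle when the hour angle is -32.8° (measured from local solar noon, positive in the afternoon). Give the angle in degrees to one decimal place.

55.2°

cos θ_z = sin(-7.7°) sin(4.1°) + cos(-7.7°) cos(4.1°) cos(-32.80°) = -0.0096 + 0.8309 = 0.8213.
θ_z = arccos(0.8213) = 34.78°, so the elevation is 90° − 34.78° = 55.22°.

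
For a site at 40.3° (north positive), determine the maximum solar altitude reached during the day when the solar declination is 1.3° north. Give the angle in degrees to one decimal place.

51.0°

At local solar noon the hour angle is zero, so the elevation is 90° − |φ − δ| = 90° − |40.3° − (1.3°)| = 90° − 39.0° = 51.0°.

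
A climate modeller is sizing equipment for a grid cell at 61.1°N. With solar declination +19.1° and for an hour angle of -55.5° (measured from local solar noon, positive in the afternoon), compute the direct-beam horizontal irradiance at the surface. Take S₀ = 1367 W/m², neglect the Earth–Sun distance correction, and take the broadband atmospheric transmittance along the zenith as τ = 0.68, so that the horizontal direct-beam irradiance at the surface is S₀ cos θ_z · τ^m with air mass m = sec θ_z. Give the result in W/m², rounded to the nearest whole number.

With φ = 61.1°, δ = 19.1°, H = -55.50°: sin φ sin δ = 0.2865, cos φ cos δ cos H = 0.2587, so cos θ_z = 0.5452.
Air mass m = 1/cos θ_z = 1/0.5452 = 1.834; τ^m = 0.68^1.834 = 0.4930.
Surface direct beam = 1367 × 0.5452 × 0.4930 = 367.43 W/m².

367 W/m²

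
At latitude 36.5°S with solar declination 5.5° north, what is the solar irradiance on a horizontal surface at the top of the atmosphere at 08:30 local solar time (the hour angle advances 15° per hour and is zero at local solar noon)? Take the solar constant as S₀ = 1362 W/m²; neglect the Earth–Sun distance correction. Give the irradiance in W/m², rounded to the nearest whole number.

586 W/m²

Hour angle H = 15° × (8.5 − 12) = -52.50°.
cos θ_z = sin(-36.5°) sin(5.5°) + cos(-36.5°) cos(5.5°) cos(-52.50°) = -0.0570 + 0.4871 = 0.4301.
Top-of-atmosphere irradiance = S₀ cos θ_z = 1362 × 0.4301 = 585.80 W/m².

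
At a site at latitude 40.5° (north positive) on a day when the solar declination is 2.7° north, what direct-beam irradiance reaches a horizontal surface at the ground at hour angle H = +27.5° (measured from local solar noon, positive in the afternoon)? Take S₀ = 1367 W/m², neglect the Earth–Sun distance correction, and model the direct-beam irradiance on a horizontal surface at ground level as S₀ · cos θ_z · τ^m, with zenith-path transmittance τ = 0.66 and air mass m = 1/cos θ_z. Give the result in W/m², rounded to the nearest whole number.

534 W/m²

cos θ_z = sin φ sin δ + cos φ cos δ cos H = (0.6494)(0.0471) + (0.7604)(0.9989)(0.8870) = 0.7043.
Air mass m = 1/cos θ_z = 1/0.7043 = 1.420; τ^m = 0.66^1.420 = 0.5543.
Surface direct beam = 1367 × 0.7043 × 0.5543 = 533.67 W/m².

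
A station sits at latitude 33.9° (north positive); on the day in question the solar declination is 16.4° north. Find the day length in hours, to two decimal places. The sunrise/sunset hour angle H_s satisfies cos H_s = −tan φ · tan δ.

13.52 hours

cos H_s = −tan(33.9°) · tan(16.4°) = -0.1978, so H_s = arccos(-0.1978) = 101.41°.
Day length = 2 H_s / 15° h⁻¹ = 202.82° / 15 = 13.521 h.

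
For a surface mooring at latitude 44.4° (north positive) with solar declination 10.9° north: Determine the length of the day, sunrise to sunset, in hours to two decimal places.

13.45 hours

−tan φ tan δ = −(0.9793)(0.1926) = -0.1886; H_s = arccos(-0.1886) = 100.87°.
Day length = 2 H_s / 15° h⁻¹ = 201.74° / 15 = 13.449 h.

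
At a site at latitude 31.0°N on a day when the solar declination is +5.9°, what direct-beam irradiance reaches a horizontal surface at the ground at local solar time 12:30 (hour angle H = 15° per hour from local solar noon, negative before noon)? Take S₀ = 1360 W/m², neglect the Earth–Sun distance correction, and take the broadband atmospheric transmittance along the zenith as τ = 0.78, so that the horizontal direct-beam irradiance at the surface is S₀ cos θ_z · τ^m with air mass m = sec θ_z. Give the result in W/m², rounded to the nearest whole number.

Hour angle H = 15° × (12.5 − 12) = 7.50°.
cos θ_z = sin(31.0°) sin(5.9°) + cos(31.0°) cos(5.9°) cos(7.50°) = 0.0529 + 0.8453 = 0.8982.
Air mass m = 1/cos θ_z = 1/0.8982 = 1.113; τ^m = 0.78^1.113 = 0.7584.
Surface direct beam = 1360 × 0.8982 × 0.7584 = 926.43 W/m².

926 W/m²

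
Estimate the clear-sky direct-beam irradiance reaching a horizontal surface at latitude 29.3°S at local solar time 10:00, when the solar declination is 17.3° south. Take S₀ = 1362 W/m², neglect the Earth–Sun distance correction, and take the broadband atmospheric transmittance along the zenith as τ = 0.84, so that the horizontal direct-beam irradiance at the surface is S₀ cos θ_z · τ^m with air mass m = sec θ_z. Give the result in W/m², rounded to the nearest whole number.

965 W/m²

Hour angle H = 15° × (10 − 12) = -30.00°.
With φ = -29.3°, δ = -17.3°, H = -30.00°: sin φ sin δ = 0.1455, cos φ cos δ cos H = 0.7211, so cos θ_z = 0.8666.
Air mass m = 1/cos θ_z = 1/0.8666 = 1.154; τ^m = 0.84^1.154 = 0.8177.
Surface direct beam = 1362 × 0.8666 × 0.8177 = 965.14 W/m².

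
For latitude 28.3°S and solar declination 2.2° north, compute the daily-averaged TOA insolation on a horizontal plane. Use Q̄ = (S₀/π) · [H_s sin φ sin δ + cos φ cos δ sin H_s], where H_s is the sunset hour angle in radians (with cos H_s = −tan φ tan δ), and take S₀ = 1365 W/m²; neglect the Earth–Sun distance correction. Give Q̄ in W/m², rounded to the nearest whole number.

cos H_s = −tan(-28.3°) · tan(2.2°) = 0.0207, so H_s = arccos(0.0207) = 88.81°. In radians, H_s = 1.5500.
H_s sin φ sin δ = 1.5500 × -0.4741 × 0.0384 = -0.0282.
cos φ cos δ sin H_s = 0.8805 × 0.9993 × 0.9998 = 0.8797.
Q̄ = (1365/π) × (-0.0282 + 0.8797) = 434.49 × 0.8515 = 369.97 W/m².

370 W/m²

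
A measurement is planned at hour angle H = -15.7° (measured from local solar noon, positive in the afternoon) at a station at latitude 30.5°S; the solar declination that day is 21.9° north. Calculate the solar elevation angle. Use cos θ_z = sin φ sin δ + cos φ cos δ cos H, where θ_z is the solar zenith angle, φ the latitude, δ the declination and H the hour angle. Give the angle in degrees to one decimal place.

cos θ_z = sin(-30.5°) sin(21.9°) + cos(-30.5°) cos(21.9°) cos(-15.70°) = -0.1893 + 0.7696 = 0.5803.
θ_z = arccos(0.5803) = 54.53°, so the elevation is 90° − 54.53° = 35.47°.

35.5°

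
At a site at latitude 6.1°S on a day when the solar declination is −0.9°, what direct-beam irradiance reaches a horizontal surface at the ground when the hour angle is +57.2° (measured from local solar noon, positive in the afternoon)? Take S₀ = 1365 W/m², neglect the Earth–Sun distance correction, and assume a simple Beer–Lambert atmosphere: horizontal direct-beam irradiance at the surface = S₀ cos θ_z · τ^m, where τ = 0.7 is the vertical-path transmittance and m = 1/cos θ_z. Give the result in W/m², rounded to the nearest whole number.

381 W/m²

cos θ_z = sin φ sin δ + cos φ cos δ cos H = (-0.1063)(-0.0157) + (0.9943)(0.9999)(0.5417) = 0.5402.
Air mass m = 1/cos θ_z = 1/0.5402 = 1.851; τ^m = 0.7^1.851 = 0.5167.
Surface direct beam = 1365 × 0.5402 × 0.5167 = 381.00 W/m².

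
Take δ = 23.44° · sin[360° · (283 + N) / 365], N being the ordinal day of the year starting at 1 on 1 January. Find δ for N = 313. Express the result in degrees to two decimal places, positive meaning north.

-17.37°

360 × (283 + 313) / 365 = 587.836°; sin(587.836°) = -0.7412.
δ = 23.44 × -0.7412 = -17.374° ≈ -17.37°.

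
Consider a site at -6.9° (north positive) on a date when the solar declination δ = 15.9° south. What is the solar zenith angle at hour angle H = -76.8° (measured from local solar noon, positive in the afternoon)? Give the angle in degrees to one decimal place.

cos θ_z = sin(-6.9°) sin(-15.9°) + cos(-6.9°) cos(-15.9°) cos(-76.80°) = 0.0329 + 0.2180 = 0.2509.
θ_z = arccos(0.2509) = 75.47°.

75.5°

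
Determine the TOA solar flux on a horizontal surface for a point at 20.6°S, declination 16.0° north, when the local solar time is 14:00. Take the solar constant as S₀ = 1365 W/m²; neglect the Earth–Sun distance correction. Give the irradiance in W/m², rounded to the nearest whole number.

Hour angle H = 15° × (14 − 12) = 30.00°.
With φ = -20.6°, δ = 16.0°, H = 30.00°: sin φ sin δ = -0.0970, cos φ cos δ cos H = 0.7792, so cos θ_z = 0.6822.
Top-of-atmosphere irradiance = S₀ cos θ_z = 1365 × 0.6822 = 931.20 W/m².

931 W/m²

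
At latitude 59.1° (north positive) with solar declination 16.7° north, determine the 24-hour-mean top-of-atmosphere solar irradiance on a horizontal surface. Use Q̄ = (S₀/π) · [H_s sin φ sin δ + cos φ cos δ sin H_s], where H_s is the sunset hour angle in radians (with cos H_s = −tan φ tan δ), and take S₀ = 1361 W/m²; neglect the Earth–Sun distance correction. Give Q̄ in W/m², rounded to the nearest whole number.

408 W/m²

The sunset hour angle satisfies cos H_s = −tan φ tan δ = -0.5013, giving H_s = 120.09°. In radians, H_s = 2.0960.
H_s sin φ sin δ = 2.0960 × 0.8581 × 0.2874 = 0.5169.
cos φ cos δ sin H_s = 0.5135 × 0.9578 × 0.8652 = 0.4255.
Q̄ = (1361/π) × (0.5169 + 0.4255) = 433.22 × 0.9424 = 408.27 W/m².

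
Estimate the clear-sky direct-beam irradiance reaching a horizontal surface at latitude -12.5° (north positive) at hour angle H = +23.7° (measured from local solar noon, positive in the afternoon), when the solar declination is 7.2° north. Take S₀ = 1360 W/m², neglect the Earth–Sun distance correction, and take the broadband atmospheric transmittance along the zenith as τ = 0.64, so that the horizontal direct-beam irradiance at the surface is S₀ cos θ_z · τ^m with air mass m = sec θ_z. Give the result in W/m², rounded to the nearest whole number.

696 W/m²

With φ = -12.5°, δ = 7.2°, H = 23.70°: sin φ sin δ = -0.0271, cos φ cos δ cos H = 0.8869, so cos θ_z = 0.8598.
Air mass m = 1/cos θ_z = 1/0.8598 = 1.163; τ^m = 0.64^1.163 = 0.5951.
Surface direct beam = 1360 × 0.8598 × 0.5951 = 695.87 W/m².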